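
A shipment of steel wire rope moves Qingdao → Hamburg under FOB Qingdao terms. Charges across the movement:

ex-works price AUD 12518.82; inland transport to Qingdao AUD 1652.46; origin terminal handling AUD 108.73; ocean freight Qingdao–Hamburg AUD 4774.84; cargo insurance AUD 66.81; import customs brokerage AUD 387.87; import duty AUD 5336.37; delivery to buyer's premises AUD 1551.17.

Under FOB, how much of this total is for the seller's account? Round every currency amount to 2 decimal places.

FOB: the seller bears costs until goods are on board at the origin port; the buyer bears freight, insurance and all costs thereafter.
Seller's account: goods 12518.82 + inland to port 1652.46 + origin terminal 108.73 = 14280.01
Buyer's account: freight 4774.84 + insurance 66.81 + brokerage 387.87 + duty 5336.37 + delivery 1551.17 = 12117.06

Seller's account: AUD 14280.01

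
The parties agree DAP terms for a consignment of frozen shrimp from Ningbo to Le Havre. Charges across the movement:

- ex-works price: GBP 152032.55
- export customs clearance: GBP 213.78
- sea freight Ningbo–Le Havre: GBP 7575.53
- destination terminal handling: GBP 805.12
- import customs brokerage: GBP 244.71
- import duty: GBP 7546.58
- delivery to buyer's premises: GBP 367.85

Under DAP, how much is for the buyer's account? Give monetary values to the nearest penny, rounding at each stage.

Buyer's account: GBP 7791.29

DAP: the seller bears all costs to the named destination except import duty and clearance.
Seller's account: goods 152032.55 + export clearance 213.78 + freight 7575.53 + destination terminal 805.12 + delivery 367.85 = 160994.83
Buyer's account: brokerage 244.71 + duty 7546.58 = 7791.29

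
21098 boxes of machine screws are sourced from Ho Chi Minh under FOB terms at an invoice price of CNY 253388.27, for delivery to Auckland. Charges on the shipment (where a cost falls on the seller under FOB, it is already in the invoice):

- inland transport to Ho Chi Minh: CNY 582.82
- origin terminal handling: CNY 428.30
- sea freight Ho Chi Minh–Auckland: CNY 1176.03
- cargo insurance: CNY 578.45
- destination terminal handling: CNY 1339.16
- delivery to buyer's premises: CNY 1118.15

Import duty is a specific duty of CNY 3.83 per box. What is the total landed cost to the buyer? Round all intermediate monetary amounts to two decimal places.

Total landed cost: CNY 338405.40

FOB: the seller bears costs until goods are on board at the origin port; the buyer bears freight, insurance and all costs thereafter.
Already in the invoice (seller's account under FOB): inland to port, origin terminal — exclude.
CIF value = FOB price + freight + insurance = 253388.27 + 1176.03 + 578.45 = 255142.75
Import duty = 21098 × 3.83 = 80805.34
Buyer bears: freight 1176.03 + insurance 578.45 + destination terminal 1339.16 + delivery 1118.15 + duty 80805.34 = 85017.13
Landed cost = invoice 253388.27 + 85017.13 = 338405.40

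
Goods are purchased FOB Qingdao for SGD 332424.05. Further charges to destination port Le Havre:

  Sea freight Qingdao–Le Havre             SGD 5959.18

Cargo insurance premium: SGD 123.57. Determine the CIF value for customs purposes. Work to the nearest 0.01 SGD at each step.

CIF value: SGD 338506.80

CIF = FOB price + freight + insurance
CIF = 332424.05 + 5959.18 + 123.57 = 338506.80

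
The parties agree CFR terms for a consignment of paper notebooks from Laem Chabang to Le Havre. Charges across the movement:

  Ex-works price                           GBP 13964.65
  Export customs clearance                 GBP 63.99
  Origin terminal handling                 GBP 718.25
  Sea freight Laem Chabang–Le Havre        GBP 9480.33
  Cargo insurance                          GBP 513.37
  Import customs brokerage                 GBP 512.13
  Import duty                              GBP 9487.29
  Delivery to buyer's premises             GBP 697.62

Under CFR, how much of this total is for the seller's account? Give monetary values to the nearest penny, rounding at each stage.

Seller's account: GBP 24227.22

CFR: the seller pays costs through ocean freight to the destination port, but not insurance.
Seller's account: goods 13964.65 + export clearance 63.99 + origin terminal 718.25 + freight 9480.33 = 24227.22
Buyer's account: insurance 513.37 + brokerage 512.13 + duty 9487.29 + delivery 697.62 = 11210.41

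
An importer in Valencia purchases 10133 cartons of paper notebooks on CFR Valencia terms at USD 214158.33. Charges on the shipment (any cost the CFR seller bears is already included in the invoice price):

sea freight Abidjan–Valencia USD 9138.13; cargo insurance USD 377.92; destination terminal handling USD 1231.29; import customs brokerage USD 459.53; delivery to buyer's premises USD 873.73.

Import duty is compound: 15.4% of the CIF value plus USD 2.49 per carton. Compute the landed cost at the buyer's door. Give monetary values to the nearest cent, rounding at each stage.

CFR: the seller pays costs through ocean freight to the destination port, but not insurance.
Already in the invoice (seller's account under CFR): freight — exclude.
CIF value = CFR price + insurance = 214158.33 + 377.92 = 214536.25
Ad valorem component: 214536.25 × 15.4% = 33038.58
Specific component: 10133 × 2.49 = 25231.17
Import duty = 33038.58 + 25231.17 = 58269.75
Buyer bears: insurance 377.92 + destination terminal 1231.29 + brokerage 459.53 + delivery 873.73 + duty 58269.75 = 61212.22
Landed cost = invoice 214158.33 + 61212.22 = 275370.55

Total landed cost: USD 275370.55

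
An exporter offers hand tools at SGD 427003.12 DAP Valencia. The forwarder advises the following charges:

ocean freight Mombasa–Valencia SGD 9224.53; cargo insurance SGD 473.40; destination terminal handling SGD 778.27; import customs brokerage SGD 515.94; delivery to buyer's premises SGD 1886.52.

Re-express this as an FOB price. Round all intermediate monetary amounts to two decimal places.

FOB price: SGD 414640.40

Not relevant to the conversion: brokerage — on the buyer under both terms; not part of either seller's price.
From DAP to FOB, the seller no longer bears: freight, insurance, destination terminal, delivery.
FOB price = 427003.12 − 9224.53 − 473.40 − 778.27 − 1886.52 = 414640.40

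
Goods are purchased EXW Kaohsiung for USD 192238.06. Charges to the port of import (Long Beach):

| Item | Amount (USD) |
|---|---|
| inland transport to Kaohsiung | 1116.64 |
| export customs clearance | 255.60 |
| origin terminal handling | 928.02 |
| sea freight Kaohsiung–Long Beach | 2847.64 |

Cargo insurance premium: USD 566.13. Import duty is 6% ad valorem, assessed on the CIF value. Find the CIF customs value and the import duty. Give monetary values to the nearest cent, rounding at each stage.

CIF = EXW price + pre-shipment costs + freight + insurance
CIF = 192238.06 + 1116.64 + 255.60 + 928.02 + 2847.64 + 566.13 = 197952.09
Import duty = 197952.09 × 6% = 11877.13

CIF value: USD 197952.09; import duty: USD 11877.13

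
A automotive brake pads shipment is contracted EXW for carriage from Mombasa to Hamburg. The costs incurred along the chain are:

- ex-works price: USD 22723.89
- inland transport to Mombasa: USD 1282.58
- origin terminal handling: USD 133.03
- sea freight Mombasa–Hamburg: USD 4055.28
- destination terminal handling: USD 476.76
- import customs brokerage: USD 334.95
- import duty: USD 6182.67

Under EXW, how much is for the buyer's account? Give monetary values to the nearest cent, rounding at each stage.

EXW: the seller makes goods available at their premises; the buyer bears all onward costs.
Seller's account: goods 22723.89 = 22723.89
Buyer's account: inland to port 1282.58 + origin terminal 133.03 + freight 4055.28 + destination terminal 476.76 + brokerage 334.95 + duty 6182.67 = 12465.27

Buyer's account: USD 12465.27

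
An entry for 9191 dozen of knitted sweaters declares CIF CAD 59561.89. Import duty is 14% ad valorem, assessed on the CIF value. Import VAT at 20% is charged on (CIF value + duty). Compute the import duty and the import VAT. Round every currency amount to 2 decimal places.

Import duty: CAD 8338.66; import VAT: CAD 13580.11

Import duty = 59561.89 × 14% = 8338.66
VAT base = CIF + duty = 59561.89 + 8338.66 = 67900.55
Import VAT = 67900.55 × 20% = 13580.11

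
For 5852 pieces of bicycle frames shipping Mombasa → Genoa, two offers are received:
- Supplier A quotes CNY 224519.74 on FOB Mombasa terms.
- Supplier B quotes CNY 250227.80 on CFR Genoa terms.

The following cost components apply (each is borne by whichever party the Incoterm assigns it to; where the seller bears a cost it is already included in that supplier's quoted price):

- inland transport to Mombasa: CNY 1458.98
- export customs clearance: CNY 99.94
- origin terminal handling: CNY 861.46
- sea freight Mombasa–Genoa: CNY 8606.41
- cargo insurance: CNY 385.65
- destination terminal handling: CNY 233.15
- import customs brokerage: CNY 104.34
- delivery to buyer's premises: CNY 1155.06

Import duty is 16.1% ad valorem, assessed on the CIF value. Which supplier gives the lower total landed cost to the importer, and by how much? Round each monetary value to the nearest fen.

Supplier A (FOB):
CIF value = FOB price + freight + insurance = 224519.74 + 8606.41 + 385.65 = 233511.80
Import duty = 233511.80 × 16.1% = 37595.40
Buyer bears (A): 8606.41 + 385.65 + 233.15 + 104.34 + 1155.06 = 10484.61
Landed cost (A) = invoice 224519.74 + 10484.61 + duty 37595.40 = 272599.75
Supplier B (CFR):
CIF value = CFR price + insurance = 250227.80 + 385.65 = 250613.45
Import duty = 250613.45 × 16.1% = 40348.77
Buyer bears (B): 385.65 + 233.15 + 104.34 + 1155.06 = 1878.20
Landed cost (B) = invoice 250227.80 + 1878.20 + duty 40348.77 = 292454.77
Difference = |272599.75 − 292454.77| = 19855.02

Supplier A is cheaper by CNY 19855.02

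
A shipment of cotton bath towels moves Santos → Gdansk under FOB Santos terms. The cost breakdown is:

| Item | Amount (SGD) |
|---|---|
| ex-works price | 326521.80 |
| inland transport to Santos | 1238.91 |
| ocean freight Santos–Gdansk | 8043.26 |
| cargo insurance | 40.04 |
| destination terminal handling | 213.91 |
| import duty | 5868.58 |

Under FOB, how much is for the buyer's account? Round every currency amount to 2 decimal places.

Buyer's account: SGD 14165.79

FOB: the seller bears costs until goods are on board at the origin port; the buyer bears freight, insurance and all costs thereafter.
Seller's account: goods 326521.80 + inland to port 1238.91 = 327760.71
Buyer's account: freight 8043.26 + insurance 40.04 + destination terminal 213.91 + duty 5868.58 = 14165.79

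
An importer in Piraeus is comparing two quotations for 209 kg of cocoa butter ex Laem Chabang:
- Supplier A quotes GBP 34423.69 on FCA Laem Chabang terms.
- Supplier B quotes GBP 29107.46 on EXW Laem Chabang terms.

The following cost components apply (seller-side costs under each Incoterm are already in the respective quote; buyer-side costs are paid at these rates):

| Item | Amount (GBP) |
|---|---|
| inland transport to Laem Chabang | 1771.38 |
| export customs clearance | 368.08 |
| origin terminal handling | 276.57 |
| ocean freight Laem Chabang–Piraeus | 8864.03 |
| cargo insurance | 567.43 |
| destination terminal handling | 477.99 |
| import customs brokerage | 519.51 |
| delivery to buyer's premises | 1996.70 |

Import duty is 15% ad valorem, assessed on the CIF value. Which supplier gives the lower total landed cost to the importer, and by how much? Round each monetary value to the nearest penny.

Supplier B is cheaper by GBP 3653.29

Supplier A (FCA):
CIF value = FCA price + origin terminal + freight + insurance = 34423.69 + 276.57 + 8864.03 + 567.43 = 44131.72
Import duty = 44131.72 × 15% = 6619.76
Buyer bears (A): 276.57 + 8864.03 + 567.43 + 477.99 + 519.51 + 1996.70 = 12702.23
Landed cost (A) = invoice 34423.69 + 12702.23 + duty 6619.76 = 53745.68
Supplier B (EXW):
CIF value = EXW price + inland to port + export clearance + origin terminal + freight + insurance = 29107.46 + 1771.38 + 368.08 + 276.57 + 8864.03 + 567.43 = 40954.95
Import duty = 40954.95 × 15% = 6143.24
Buyer bears (B): 1771.38 + 368.08 + 276.57 + 8864.03 + 567.43 + 477.99 + 519.51 + 1996.70 = 14841.69
Landed cost (B) = invoice 29107.46 + 14841.69 + duty 6143.24 = 50092.39
Difference = |53745.68 − 50092.39| = 3653.29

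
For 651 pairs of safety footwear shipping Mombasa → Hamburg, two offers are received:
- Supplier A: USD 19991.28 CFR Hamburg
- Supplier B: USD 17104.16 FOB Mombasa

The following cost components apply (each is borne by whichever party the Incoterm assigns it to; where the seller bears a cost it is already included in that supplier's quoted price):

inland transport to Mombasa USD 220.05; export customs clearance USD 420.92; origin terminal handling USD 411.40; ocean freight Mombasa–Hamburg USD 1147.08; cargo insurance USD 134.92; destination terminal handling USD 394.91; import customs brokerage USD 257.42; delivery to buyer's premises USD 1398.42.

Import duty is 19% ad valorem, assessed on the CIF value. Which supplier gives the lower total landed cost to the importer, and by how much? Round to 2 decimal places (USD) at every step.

Supplier B is cheaper by USD 2070.65

Supplier A (CFR):
CIF value = CFR price + insurance = 19991.28 + 134.92 = 20126.20
Import duty = 20126.20 × 19% = 3823.98
Buyer bears (A): 134.92 + 394.91 + 257.42 + 1398.42 = 2185.67
Landed cost (A) = invoice 19991.28 + 2185.67 + duty 3823.98 = 26000.93
Supplier B (FOB):
CIF value = FOB price + freight + insurance = 17104.16 + 1147.08 + 134.92 = 18386.16
Import duty = 18386.16 × 19% = 3493.37
Buyer bears (B): 1147.08 + 134.92 + 394.91 + 257.42 + 1398.42 = 3332.75
Landed cost (B) = invoice 17104.16 + 3332.75 + duty 3493.37 = 23930.28
Difference = |26000.93 − 23930.28| = 2070.65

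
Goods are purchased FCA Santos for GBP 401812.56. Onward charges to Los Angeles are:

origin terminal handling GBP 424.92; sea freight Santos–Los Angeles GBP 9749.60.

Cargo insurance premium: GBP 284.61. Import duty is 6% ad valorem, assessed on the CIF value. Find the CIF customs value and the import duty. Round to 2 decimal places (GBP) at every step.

CIF value: GBP 412271.69; import duty: GBP 24736.30

CIF = FCA price + pre-shipment costs + freight + insurance
CIF = 401812.56 + 424.92 + 9749.60 + 284.61 = 412271.69
Import duty = 412271.69 × 6% = 24736.30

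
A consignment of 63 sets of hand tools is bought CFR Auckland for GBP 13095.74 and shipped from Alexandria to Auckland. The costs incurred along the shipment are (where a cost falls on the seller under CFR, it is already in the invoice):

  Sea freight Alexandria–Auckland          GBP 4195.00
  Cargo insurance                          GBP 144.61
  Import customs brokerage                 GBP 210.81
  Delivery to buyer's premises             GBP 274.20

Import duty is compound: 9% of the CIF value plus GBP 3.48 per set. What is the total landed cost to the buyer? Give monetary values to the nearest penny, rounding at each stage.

Total landed cost: GBP 15136.23

CFR: the seller pays costs through ocean freight to the destination port, but not insurance.
Already in the invoice (seller's account under CFR): freight — exclude.
CIF value = CFR price + insurance = 13095.74 + 144.61 = 13240.35
Ad valorem component: 13240.35 × 9% = 1191.63
Specific component: 63 × 3.48 = 219.24
Import duty = 1191.63 + 219.24 = 1410.87
Buyer bears: insurance 144.61 + brokerage 210.81 + delivery 274.20 + duty 1410.87 = 2040.49
Landed cost = invoice 13095.74 + 2040.49 = 15136.23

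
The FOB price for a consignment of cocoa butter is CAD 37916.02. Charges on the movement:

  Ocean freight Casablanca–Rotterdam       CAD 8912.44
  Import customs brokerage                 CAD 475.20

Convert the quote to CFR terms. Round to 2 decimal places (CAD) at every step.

Not relevant to the conversion: brokerage — on the buyer under both terms; not part of either seller's price.
From FOB to CFR, the seller additionally bears: freight.
CFR price = 37916.02 + 8912.44 = 46828.46

CFR price: CAD 46828.46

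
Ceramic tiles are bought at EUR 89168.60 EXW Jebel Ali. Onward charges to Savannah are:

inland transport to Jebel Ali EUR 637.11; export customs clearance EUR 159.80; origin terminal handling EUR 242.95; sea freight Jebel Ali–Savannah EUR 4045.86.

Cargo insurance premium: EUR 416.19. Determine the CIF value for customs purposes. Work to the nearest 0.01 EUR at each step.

CIF = EXW price + pre-shipment costs + freight + insurance
CIF = 89168.60 + 637.11 + 159.80 + 242.95 + 4045.86 + 416.19 = 94670.51

CIF value: EUR 94670.51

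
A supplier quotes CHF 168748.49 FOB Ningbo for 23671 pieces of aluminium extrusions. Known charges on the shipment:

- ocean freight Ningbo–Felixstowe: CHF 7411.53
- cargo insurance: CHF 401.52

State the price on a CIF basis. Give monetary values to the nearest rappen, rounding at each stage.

From FOB to CIF, the seller additionally bears: freight, insurance.
CIF price = 168748.49 + 7411.53 + 401.52 = 176561.54

CIF price: CHF 176561.54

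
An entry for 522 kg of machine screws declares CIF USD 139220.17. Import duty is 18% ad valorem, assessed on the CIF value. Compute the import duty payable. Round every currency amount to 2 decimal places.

Import duty = 139220.17 × 18% = 25059.63

Import duty: USD 25059.63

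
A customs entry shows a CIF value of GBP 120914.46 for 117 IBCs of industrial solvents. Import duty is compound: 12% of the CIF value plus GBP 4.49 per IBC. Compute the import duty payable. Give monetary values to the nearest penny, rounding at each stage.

Ad valorem component: 120914.46 × 12% = 14509.74
Specific component: 117 × 4.49 = 525.33
Import duty = 14509.74 + 525.33 = 15035.07

Import duty: GBP 15035.07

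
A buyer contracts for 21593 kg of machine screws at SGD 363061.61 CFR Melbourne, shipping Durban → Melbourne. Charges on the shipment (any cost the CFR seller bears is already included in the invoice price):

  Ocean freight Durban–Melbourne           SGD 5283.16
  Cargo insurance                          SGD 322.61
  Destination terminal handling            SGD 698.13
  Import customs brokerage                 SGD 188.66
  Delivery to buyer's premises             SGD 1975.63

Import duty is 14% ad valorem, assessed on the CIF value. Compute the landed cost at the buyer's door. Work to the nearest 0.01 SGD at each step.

CFR: the seller pays costs through ocean freight to the destination port, but not insurance.
Already in the invoice (seller's account under CFR): freight — exclude.
CIF value = CFR price + insurance = 363061.61 + 322.61 = 363384.22
Import duty = 363384.22 × 14% = 50873.79
Buyer bears: insurance 322.61 + destination terminal 698.13 + brokerage 188.66 + delivery 1975.63 + duty 50873.79 = 54058.82
Landed cost = invoice 363061.61 + 54058.82 = 417120.43

Total landed cost: SGD 417120.43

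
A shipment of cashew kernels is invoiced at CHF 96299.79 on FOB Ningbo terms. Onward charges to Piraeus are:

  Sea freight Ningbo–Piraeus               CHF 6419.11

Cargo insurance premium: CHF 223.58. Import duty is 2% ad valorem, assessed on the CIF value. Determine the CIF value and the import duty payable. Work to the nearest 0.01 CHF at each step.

CIF = FOB price + freight + insurance
CIF = 96299.79 + 6419.11 + 223.58 = 102942.48
Import duty = 102942.48 × 2% = 2058.85

CIF value: CHF 102942.48; import duty: CHF 2058.85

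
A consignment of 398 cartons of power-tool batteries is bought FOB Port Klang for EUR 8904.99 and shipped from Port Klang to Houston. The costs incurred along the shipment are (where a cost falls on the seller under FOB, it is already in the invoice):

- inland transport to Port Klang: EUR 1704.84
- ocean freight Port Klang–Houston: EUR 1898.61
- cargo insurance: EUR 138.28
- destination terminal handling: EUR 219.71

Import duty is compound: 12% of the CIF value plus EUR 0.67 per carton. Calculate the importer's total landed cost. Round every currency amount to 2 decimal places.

FOB: the seller bears costs until goods are on board at the origin port; the buyer bears freight, insurance and all costs thereafter.
Already in the invoice (seller's account under FOB): inland to port — exclude.
CIF value = FOB price + freight + insurance = 8904.99 + 1898.61 + 138.28 = 10941.88
Ad valorem component: 10941.88 × 12% = 1313.03
Specific component: 398 × 0.67 = 266.66
Import duty = 1313.03 + 266.66 = 1579.69
Buyer bears: freight 1898.61 + insurance 138.28 + destination terminal 219.71 + duty 1579.69 = 3836.29
Landed cost = invoice 8904.99 + 3836.29 = 12741.28

Total landed cost: EUR 12741.28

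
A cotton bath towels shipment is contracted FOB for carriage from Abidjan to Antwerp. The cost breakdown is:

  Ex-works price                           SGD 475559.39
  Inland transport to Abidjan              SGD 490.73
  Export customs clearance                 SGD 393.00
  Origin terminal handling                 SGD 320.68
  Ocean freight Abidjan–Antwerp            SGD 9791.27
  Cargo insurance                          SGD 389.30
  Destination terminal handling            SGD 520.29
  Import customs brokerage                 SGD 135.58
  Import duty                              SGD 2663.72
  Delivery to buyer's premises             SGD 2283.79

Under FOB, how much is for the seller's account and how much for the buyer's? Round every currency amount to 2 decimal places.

FOB: the seller bears costs until goods are on board at the origin port; the buyer bears freight, insurance and all costs thereafter.
Seller's account: goods 475559.39 + inland to port 490.73 + export clearance 393.00 + origin terminal 320.68 = 476763.80
Buyer's account: freight 9791.27 + insurance 389.30 + destination terminal 520.29 + brokerage 135.58 + duty 2663.72 + delivery 2283.79 = 15783.95

Seller: SGD 476763.80; buyer: SGD 15783.95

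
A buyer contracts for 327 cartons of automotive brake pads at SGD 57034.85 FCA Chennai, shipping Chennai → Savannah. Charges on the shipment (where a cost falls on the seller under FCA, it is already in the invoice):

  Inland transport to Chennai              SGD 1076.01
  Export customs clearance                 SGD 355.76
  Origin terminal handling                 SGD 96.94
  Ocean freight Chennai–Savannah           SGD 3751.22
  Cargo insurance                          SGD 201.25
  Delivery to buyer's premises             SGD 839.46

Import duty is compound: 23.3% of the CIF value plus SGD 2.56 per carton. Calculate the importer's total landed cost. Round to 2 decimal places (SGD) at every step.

FCA: the seller delivers export-cleared goods to the carrier; the buyer bears costs from that point.
Already in the invoice (seller's account under FCA): inland to port, export clearance — exclude.
CIF value = FCA price + origin terminal + freight + insurance = 57034.85 + 96.94 + 3751.22 + 201.25 = 61084.26
Ad valorem component: 61084.26 × 23.3% = 14232.63
Specific component: 327 × 2.56 = 837.12
Import duty = 14232.63 + 837.12 = 15069.75
Buyer bears: origin terminal 96.94 + freight 3751.22 + insurance 201.25 + delivery 839.46 + duty 15069.75 = 19958.62
Landed cost = invoice 57034.85 + 19958.62 = 76993.47

Total landed cost: SGD 76993.47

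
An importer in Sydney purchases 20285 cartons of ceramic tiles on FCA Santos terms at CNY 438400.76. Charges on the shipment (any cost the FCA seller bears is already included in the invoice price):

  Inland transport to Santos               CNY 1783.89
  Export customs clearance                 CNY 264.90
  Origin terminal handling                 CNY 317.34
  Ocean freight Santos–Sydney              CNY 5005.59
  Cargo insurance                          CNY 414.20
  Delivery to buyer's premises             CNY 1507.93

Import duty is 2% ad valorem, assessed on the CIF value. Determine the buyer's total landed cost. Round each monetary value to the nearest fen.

FCA: the seller delivers export-cleared goods to the carrier; the buyer bears costs from that point.
Already in the invoice (seller's account under FCA): inland to port, export clearance — exclude.
CIF value = FCA price + origin terminal + freight + insurance = 438400.76 + 317.34 + 5005.59 + 414.20 = 444137.89
Import duty = 444137.89 × 2% = 8882.76
Buyer bears: origin terminal 317.34 + freight 5005.59 + insurance 414.20 + delivery 1507.93 + duty 8882.76 = 16127.82
Landed cost = invoice 438400.76 + 16127.82 = 454528.58

Total landed cost: CNY 454528.58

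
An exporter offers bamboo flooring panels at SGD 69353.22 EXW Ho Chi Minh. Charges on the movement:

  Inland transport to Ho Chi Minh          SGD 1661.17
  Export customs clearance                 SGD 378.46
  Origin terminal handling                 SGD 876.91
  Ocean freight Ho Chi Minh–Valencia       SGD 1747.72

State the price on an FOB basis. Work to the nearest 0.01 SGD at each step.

FOB price: SGD 72269.76

Not relevant to the conversion: freight — on the buyer under both terms; not part of either seller's price.
From EXW to FOB, the seller additionally bears: inland to port, export clearance, origin terminal.
FOB price = 69353.22 + 1661.17 + 378.46 + 876.91 = 72269.76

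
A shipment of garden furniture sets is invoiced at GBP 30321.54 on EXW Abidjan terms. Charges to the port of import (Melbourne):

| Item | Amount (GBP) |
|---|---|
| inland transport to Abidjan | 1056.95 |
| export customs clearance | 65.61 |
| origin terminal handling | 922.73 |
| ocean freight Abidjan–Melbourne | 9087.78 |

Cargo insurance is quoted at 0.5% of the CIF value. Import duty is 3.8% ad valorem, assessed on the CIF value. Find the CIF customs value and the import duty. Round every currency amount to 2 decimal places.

CIF value: GBP 41662.92; import duty: GBP 1583.19

Let C be the CIF value. C = EXW price + pre-shipment costs + freight + 0.5% × C
C − 0.5% × C = 30321.54 + 1056.95 + 65.61 + 922.73 + 9087.78
0.995 × C = 41454.61
C = 41454.61 / 0.995 = 41662.92
Insurance premium = 0.5% × 41662.92 = 208.31
Import duty = 41662.92 × 3.8% = 1583.19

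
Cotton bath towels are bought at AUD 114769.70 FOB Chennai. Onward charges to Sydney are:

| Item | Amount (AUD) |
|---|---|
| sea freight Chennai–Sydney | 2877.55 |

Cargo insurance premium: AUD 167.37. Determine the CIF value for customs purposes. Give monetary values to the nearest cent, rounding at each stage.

CIF = FOB price + freight + insurance
CIF = 114769.70 + 2877.55 + 167.37 = 117814.62

CIF value: AUD 117814.62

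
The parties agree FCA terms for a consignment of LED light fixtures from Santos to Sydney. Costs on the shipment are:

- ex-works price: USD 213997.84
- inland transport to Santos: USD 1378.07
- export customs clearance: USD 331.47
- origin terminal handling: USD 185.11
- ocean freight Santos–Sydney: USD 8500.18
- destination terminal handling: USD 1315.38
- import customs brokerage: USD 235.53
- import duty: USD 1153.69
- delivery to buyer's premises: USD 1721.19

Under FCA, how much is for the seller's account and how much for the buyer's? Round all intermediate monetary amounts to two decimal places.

FCA: the seller delivers export-cleared goods to the carrier; the buyer bears costs from that point.
Seller's account: goods 213997.84 + inland to port 1378.07 + export clearance 331.47 = 215707.38
Buyer's account: origin terminal 185.11 + freight 8500.18 + destination terminal 1315.38 + brokerage 235.53 + duty 1153.69 + delivery 1721.19 = 13111.08

Seller: USD 215707.38; buyer: USD 13111.08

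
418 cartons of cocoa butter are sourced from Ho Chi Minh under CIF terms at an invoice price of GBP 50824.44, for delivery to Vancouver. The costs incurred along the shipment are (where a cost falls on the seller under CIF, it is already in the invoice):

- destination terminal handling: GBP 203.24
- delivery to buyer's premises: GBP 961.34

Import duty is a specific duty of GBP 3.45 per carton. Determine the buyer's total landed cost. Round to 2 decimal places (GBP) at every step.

Total landed cost: GBP 53431.12

CIF: the seller pays costs through ocean freight and marine insurance to the destination port.
The CIF price already equals the CIF value: 50824.44
Import duty = 418 × 3.45 = 1442.10
Buyer bears: destination terminal 203.24 + delivery 961.34 + duty 1442.10 = 2606.68
Landed cost = invoice 50824.44 + 2606.68 = 53431.12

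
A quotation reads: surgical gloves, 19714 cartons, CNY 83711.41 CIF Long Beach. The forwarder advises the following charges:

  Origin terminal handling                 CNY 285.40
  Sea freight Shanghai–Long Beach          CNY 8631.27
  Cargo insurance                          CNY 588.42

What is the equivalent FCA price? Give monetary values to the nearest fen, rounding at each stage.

From CIF to FCA, the seller no longer bears: origin terminal, freight, insurance.
FCA price = 83711.41 − 285.40 − 8631.27 − 588.42 = 74206.32

FCA price: CNY 74206.32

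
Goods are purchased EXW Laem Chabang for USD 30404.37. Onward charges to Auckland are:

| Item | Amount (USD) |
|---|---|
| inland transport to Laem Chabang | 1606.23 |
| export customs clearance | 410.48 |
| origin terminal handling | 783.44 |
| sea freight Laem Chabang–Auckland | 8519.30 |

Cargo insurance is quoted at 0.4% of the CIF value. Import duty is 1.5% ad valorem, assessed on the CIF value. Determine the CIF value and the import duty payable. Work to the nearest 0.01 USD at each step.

Let C be the CIF value. C = EXW price + pre-shipment costs + freight + 0.4% × C
C − 0.4% × C = 30404.37 + 1606.23 + 410.48 + 783.44 + 8519.30
0.996 × C = 41723.82
C = 41723.82 / 0.996 = 41891.39
Insurance premium = 0.4% × 41891.39 = 167.57
Import duty = 41891.39 × 1.5% = 628.37

CIF value: USD 41891.39; import duty: USD 628.37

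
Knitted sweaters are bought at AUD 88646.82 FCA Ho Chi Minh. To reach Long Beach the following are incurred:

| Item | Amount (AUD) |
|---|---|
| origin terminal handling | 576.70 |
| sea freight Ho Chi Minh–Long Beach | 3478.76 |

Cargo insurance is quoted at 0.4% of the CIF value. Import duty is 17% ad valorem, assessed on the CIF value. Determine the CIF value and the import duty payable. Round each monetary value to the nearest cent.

CIF value: AUD 93074.58; import duty: AUD 15822.68

Let C be the CIF value. C = FCA price + pre-shipment costs + freight + 0.4% × C
C − 0.4% × C = 88646.82 + 576.70 + 3478.76
0.996 × C = 92702.28
C = 92702.28 / 0.996 = 93074.58
Insurance premium = 0.4% × 93074.58 = 372.30
Import duty = 93074.58 × 17% = 15822.68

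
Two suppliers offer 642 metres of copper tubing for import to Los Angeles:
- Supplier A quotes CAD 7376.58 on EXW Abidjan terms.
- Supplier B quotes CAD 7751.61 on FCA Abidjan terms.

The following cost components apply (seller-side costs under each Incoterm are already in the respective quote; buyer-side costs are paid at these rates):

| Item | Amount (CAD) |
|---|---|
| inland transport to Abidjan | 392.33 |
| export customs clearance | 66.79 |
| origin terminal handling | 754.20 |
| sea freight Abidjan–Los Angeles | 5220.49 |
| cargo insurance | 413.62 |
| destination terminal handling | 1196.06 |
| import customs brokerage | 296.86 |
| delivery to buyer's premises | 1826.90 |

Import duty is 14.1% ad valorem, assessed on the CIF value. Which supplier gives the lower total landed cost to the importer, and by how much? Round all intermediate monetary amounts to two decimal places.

Supplier A (EXW):
CIF value = EXW price + inland to port + export clearance + origin terminal + freight + insurance = 7376.58 + 392.33 + 66.79 + 754.20 + 5220.49 + 413.62 = 14224.01
Import duty = 14224.01 × 14.1% = 2005.59
Buyer bears (A): 392.33 + 66.79 + 754.20 + 5220.49 + 413.62 + 1196.06 + 296.86 + 1826.90 = 10167.25
Landed cost (A) = invoice 7376.58 + 10167.25 + duty 2005.59 = 19549.42
Supplier B (FCA):
CIF value = FCA price + origin terminal + freight + insurance = 7751.61 + 754.20 + 5220.49 + 413.62 = 14139.92
Import duty = 14139.92 × 14.1% = 1993.73
Buyer bears (B): 754.20 + 5220.49 + 413.62 + 1196.06 + 296.86 + 1826.90 = 9708.13
Landed cost (B) = invoice 7751.61 + 9708.13 + duty 1993.73 = 19453.47
Difference = |19549.42 − 19453.47| = 95.95

Supplier B is cheaper by CAD 95.95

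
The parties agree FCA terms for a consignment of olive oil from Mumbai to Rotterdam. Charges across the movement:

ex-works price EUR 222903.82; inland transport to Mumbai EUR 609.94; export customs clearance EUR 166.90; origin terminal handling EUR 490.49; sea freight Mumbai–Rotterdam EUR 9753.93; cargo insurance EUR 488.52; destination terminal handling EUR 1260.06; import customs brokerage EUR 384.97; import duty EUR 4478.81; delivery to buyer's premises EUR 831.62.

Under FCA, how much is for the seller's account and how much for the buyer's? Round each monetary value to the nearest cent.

FCA: the seller delivers export-cleared goods to the carrier; the buyer bears costs from that point.
Seller's account: goods 222903.82 + inland to port 609.94 + export clearance 166.90 = 223680.66
Buyer's account: origin terminal 490.49 + freight 9753.93 + insurance 488.52 + destination terminal 1260.06 + brokerage 384.97 + duty 4478.81 + delivery 831.62 = 17688.40

Seller: EUR 223680.66; buyer: EUR 17688.40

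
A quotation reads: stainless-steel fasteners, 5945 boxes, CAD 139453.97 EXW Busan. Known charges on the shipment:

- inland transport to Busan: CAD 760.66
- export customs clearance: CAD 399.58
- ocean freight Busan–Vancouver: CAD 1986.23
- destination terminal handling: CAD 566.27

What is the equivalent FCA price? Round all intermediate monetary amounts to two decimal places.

FCA price: CAD 140614.21

Not relevant to the conversion: freight, destination terminal — on the buyer under both terms; not part of either seller's price.
From EXW to FCA, the seller additionally bears: inland to port, export clearance.
FCA price = 139453.97 + 760.66 + 399.58 = 140614.21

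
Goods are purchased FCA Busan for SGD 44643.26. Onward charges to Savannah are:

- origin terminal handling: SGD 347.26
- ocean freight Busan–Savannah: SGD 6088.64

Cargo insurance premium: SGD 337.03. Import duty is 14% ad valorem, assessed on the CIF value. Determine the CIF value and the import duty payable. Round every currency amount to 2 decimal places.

CIF = FCA price + pre-shipment costs + freight + insurance
CIF = 44643.26 + 347.26 + 6088.64 + 337.03 = 51416.19
Import duty = 51416.19 × 14% = 7198.27

CIF value: SGD 51416.19; import duty: SGD 7198.27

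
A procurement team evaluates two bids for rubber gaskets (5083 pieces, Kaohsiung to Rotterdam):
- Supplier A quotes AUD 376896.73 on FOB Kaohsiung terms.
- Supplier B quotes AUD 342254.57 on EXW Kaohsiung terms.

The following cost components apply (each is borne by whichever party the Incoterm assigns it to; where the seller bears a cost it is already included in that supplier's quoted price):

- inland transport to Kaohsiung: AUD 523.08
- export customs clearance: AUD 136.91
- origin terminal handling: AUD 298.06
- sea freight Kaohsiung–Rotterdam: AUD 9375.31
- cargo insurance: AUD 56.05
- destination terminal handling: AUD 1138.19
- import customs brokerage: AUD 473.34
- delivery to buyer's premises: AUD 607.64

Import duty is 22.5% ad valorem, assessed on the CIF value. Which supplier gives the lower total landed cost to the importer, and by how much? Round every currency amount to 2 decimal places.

Supplier A (FOB):
CIF value = FOB price + freight + insurance = 376896.73 + 9375.31 + 56.05 = 386328.09
Import duty = 386328.09 × 22.5% = 86923.82
Buyer bears (A): 9375.31 + 56.05 + 1138.19 + 473.34 + 607.64 = 11650.53
Landed cost (A) = invoice 376896.73 + 11650.53 + duty 86923.82 = 475471.08
Supplier B (EXW):
CIF value = EXW price + inland to port + export clearance + origin terminal + freight + insurance = 342254.57 + 523.08 + 136.91 + 298.06 + 9375.31 + 56.05 = 352643.98
Import duty = 352643.98 × 22.5% = 79344.90
Buyer bears (B): 523.08 + 136.91 + 298.06 + 9375.31 + 56.05 + 1138.19 + 473.34 + 607.64 = 12608.58
Landed cost (B) = invoice 342254.57 + 12608.58 + duty 79344.90 = 434208.05
Difference = |475471.08 − 434208.05| = 41263.03

Supplier B is cheaper by AUD 41263.03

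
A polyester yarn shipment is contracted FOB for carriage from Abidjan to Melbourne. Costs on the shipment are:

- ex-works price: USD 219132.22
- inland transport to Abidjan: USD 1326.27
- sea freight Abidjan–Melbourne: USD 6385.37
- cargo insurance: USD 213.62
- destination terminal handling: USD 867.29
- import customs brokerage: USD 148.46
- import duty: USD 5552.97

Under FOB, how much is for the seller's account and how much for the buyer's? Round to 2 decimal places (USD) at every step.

Seller: USD 220458.49; buyer: USD 13167.71

FOB: the seller bears costs until goods are on board at the origin port; the buyer bears freight, insurance and all costs thereafter.
Seller's account: goods 219132.22 + inland to port 1326.27 = 220458.49
Buyer's account: freight 6385.37 + insurance 213.62 + destination terminal 867.29 + brokerage 148.46 + duty 5552.97 = 13167.71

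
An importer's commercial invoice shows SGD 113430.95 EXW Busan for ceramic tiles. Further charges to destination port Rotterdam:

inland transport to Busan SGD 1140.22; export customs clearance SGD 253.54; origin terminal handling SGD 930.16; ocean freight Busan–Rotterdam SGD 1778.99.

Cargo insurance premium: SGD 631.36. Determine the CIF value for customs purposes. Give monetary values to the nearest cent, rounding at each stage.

CIF value: SGD 118165.22

CIF = EXW price + pre-shipment costs + freight + insurance
CIF = 113430.95 + 1140.22 + 253.54 + 930.16 + 1778.99 + 631.36 = 118165.22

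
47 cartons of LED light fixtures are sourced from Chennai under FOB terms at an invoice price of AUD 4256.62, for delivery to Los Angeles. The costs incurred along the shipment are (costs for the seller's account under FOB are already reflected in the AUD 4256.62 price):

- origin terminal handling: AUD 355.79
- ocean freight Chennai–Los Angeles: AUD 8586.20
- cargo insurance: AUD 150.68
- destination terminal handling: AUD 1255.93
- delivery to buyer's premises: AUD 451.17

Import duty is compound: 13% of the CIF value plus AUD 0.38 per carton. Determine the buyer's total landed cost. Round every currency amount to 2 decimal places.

Total landed cost: AUD 16407.62

FOB: the seller bears costs until goods are on board at the origin port; the buyer bears freight, insurance and all costs thereafter.
Already in the invoice (seller's account under FOB): origin terminal — exclude.
CIF value = FOB price + freight + insurance = 4256.62 + 8586.20 + 150.68 = 12993.50
Ad valorem component: 12993.50 × 13% = 1689.16
Specific component: 47 × 0.38 = 17.86
Import duty = 1689.16 + 17.86 = 1707.02
Buyer bears: freight 8586.20 + insurance 150.68 + destination terminal 1255.93 + delivery 451.17 + duty 1707.02 = 12151.00
Landed cost = invoice 4256.62 + 12151.00 = 16407.62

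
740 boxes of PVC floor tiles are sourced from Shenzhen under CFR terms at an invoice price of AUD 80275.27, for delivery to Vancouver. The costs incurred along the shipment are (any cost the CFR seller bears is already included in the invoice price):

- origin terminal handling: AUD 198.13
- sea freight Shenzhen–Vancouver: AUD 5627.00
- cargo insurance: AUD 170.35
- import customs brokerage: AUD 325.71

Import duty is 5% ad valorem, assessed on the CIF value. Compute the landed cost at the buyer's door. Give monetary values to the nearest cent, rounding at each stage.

CFR: the seller pays costs through ocean freight to the destination port, but not insurance.
Already in the invoice (seller's account under CFR): origin terminal, freight — exclude.
CIF value = CFR price + insurance = 80275.27 + 170.35 = 80445.62
Import duty = 80445.62 × 5% = 4022.28
Buyer bears: insurance 170.35 + brokerage 325.71 + duty 4022.28 = 4518.34
Landed cost = invoice 80275.27 + 4518.34 = 84793.61

Total landed cost: AUD 84793.61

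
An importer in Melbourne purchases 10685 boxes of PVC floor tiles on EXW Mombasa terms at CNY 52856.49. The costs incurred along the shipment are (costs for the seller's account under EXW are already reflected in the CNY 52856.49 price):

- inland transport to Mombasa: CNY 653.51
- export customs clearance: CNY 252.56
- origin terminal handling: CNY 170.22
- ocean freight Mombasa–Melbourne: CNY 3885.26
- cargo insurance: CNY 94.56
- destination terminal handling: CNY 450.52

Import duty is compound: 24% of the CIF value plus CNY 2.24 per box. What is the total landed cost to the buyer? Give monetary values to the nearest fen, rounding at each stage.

EXW: the seller makes goods available at their premises; the buyer bears all onward costs.
CIF value = EXW price + inland to port + export clearance + origin terminal + freight + insurance = 52856.49 + 653.51 + 252.56 + 170.22 + 3885.26 + 94.56 = 57912.60
Ad valorem component: 57912.60 × 24% = 13899.02
Specific component: 10685 × 2.24 = 23934.40
Import duty = 13899.02 + 23934.40 = 37833.42
Buyer bears: inland to port 653.51 + export clearance 252.56 + origin terminal 170.22 + freight 3885.26 + insurance 94.56 + destination terminal 450.52 + duty 37833.42 = 43340.05
Landed cost = invoice 52856.49 + 43340.05 = 96196.54

Total landed cost: CNY 96196.54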